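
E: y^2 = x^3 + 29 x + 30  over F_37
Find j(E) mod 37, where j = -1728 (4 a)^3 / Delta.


Delta = -16(4 a^3 + 27 b^2) mod 37 = 19
-1728 * (4 a)^3 = -1728 * (4*29)^3 mod 37 = 6
j = 6 * 19^(-1) mod 37 = 12

j = 12 (mod 37)


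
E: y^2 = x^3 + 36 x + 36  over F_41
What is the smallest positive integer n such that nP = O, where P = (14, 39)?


Compute successive multiples of P until we hit O:
  1P = (14, 39)
  2P = (36, 31)
  3P = (24, 28)
  4P = (12, 8)
  5P = (40, 9)
  6P = (32, 7)
  7P = (26, 37)
  8P = (9, 8)
  ... (continuing to 46P)
  46P = O

ord(P) = 46


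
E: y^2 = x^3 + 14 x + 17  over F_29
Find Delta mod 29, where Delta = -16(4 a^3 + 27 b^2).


4 a^3 + 27 b^2 = 4*14^3 + 27*17^2 = 10976 + 7803 = 18779
Delta = -16 * (18779) = -300464
Delta mod 29 = 5

Delta = 5 (mod 29)


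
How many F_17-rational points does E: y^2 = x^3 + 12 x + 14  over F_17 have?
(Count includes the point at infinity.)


For each x in F_17, count y with y^2 = x^3 + 12 x + 14 mod 17:
  x = 3: RHS = 9, y in [3, 14]  -> 2 point(s)
  x = 6: RHS = 13, y in [8, 9]  -> 2 point(s)
  x = 7: RHS = 16, y in [4, 13]  -> 2 point(s)
  x = 9: RHS = 1, y in [1, 16]  -> 2 point(s)
  x = 11: RHS = 15, y in [7, 10]  -> 2 point(s)
  x = 12: RHS = 16, y in [4, 13]  -> 2 point(s)
  x = 13: RHS = 4, y in [2, 15]  -> 2 point(s)
  x = 14: RHS = 2, y in [6, 11]  -> 2 point(s)
  x = 15: RHS = 16, y in [4, 13]  -> 2 point(s)
  x = 16: RHS = 1, y in [1, 16]  -> 2 point(s)
Affine points: 20. Add the point at infinity: total = 21.

#E(F_17) = 21


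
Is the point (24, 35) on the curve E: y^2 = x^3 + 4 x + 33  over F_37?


Check whether y^2 = x^3 + 4 x + 33 (mod 37) for (x, y) = (24, 35).
LHS: y^2 = 35^2 mod 37 = 4
RHS: x^3 + 4 x + 33 = 24^3 + 4*24 + 33 mod 37 = 4
LHS = RHS

Yes, on the curve


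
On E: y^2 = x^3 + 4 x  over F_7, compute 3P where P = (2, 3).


k = 3 = 11_2 (binary, LSB first: 11)
Double-and-add from P = (2, 3):
  bit 0 = 1: acc = O + (2, 3) = (2, 3)
  bit 1 = 1: acc = (2, 3) + (0, 0) = (2, 4)

3P = (2, 4)


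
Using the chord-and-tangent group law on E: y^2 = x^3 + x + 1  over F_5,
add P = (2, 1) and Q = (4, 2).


P != Q, so use the chord formula.
s = (y2 - y1) / (x2 - x1) = (1) / (2) mod 5 = 3
x3 = s^2 - x1 - x2 mod 5 = 3^2 - 2 - 4 = 3
y3 = s (x1 - x3) - y1 mod 5 = 3 * (2 - 3) - 1 = 1

P + Q = (3, 1)


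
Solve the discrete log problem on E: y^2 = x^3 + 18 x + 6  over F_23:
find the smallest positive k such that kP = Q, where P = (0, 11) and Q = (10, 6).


Enumerate multiples of P until we hit Q = (10, 6):
  1P = (0, 11)
  2P = (2, 2)
  3P = (1, 5)
  4P = (12, 15)
  5P = (6, 10)
  6P = (10, 6)
Match found at i = 6.

k = 6


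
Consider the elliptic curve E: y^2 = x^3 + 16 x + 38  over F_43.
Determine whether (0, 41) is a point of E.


Check whether y^2 = x^3 + 16 x + 38 (mod 43) for (x, y) = (0, 41).
LHS: y^2 = 41^2 mod 43 = 4
RHS: x^3 + 16 x + 38 = 0^3 + 16*0 + 38 mod 43 = 38
LHS != RHS

No, not on the curve


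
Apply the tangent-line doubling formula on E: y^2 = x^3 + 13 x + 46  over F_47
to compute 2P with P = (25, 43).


Doubling: s = (3 x1^2 + a) / (2 y1)
s = (3*25^2 + 13) / (2*43) mod 47 = 46
x3 = s^2 - 2 x1 mod 47 = 46^2 - 2*25 = 45
y3 = s (x1 - x3) - y1 mod 47 = 46 * (25 - 45) - 43 = 24

2P = (45, 24)


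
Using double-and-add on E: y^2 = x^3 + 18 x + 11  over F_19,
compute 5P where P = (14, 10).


k = 5 = 101_2 (binary, LSB first: 101)
Double-and-add from P = (14, 10):
  bit 0 = 1: acc = O + (14, 10) = (14, 10)
  bit 1 = 0: acc unchanged = (14, 10)
  bit 2 = 1: acc = (14, 10) + (14, 10) = (14, 9)

5P = (14, 9)


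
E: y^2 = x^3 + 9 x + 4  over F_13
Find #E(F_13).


For each x in F_13, count y with y^2 = x^3 + 9 x + 4 mod 13:
  x = 0: RHS = 4, y in [2, 11]  -> 2 point(s)
  x = 1: RHS = 1, y in [1, 12]  -> 2 point(s)
  x = 2: RHS = 4, y in [2, 11]  -> 2 point(s)
  x = 4: RHS = 0, y in [0]  -> 1 point(s)
  x = 6: RHS = 1, y in [1, 12]  -> 2 point(s)
  x = 8: RHS = 3, y in [4, 9]  -> 2 point(s)
  x = 11: RHS = 4, y in [2, 11]  -> 2 point(s)
Affine points: 13. Add the point at infinity: total = 14.

#E(F_13) = 14


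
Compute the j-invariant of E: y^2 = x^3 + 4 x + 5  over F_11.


Delta = -16(4 a^3 + 27 b^2) mod 11 = 9
-1728 * (4 a)^3 = -1728 * (4*4)^3 mod 11 = 7
j = 7 * 9^(-1) mod 11 = 2

j = 2 (mod 11)


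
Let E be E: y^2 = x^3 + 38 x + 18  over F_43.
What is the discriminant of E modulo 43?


4 a^3 + 27 b^2 = 4*38^3 + 27*18^2 = 219488 + 8748 = 228236
Delta = -16 * (228236) = -3651776
Delta mod 43 = 42

Delta = 42 (mod 43)


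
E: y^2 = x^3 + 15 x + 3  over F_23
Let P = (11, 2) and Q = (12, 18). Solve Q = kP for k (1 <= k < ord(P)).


Enumerate multiples of P until we hit Q = (12, 18):
  1P = (11, 2)
  2P = (13, 16)
  3P = (2, 15)
  4P = (3, 12)
  5P = (12, 5)
  6P = (9, 4)
  7P = (4, 14)
  8P = (10, 16)
  9P = (14, 17)
  10P = (0, 7)
  11P = (20, 0)
  12P = (0, 16)
  13P = (14, 6)
  14P = (10, 7)
  15P = (4, 9)
  16P = (9, 19)
  17P = (12, 18)
Match found at i = 17.

k = 17


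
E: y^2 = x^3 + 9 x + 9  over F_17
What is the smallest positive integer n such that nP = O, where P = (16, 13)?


Compute successive multiples of P until we hit O:
  1P = (16, 13)
  2P = (0, 14)
  3P = (2, 1)
  4P = (15, 0)
  5P = (2, 16)
  6P = (0, 3)
  7P = (16, 4)
  8P = O

ord(P) = 8


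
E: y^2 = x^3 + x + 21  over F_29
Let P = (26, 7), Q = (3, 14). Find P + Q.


P != Q, so use the chord formula.
s = (y2 - y1) / (x2 - x1) = (7) / (6) mod 29 = 6
x3 = s^2 - x1 - x2 mod 29 = 6^2 - 26 - 3 = 7
y3 = s (x1 - x3) - y1 mod 29 = 6 * (26 - 7) - 7 = 20

P + Q = (7, 20)


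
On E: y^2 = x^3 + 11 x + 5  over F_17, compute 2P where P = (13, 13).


Doubling: s = (3 x1^2 + a) / (2 y1)
s = (3*13^2 + 11) / (2*13) mod 17 = 16
x3 = s^2 - 2 x1 mod 17 = 16^2 - 2*13 = 9
y3 = s (x1 - x3) - y1 mod 17 = 16 * (13 - 9) - 13 = 0

2P = (9, 0)


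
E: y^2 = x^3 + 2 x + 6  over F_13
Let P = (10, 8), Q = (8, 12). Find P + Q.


P != Q, so use the chord formula.
s = (y2 - y1) / (x2 - x1) = (4) / (11) mod 13 = 11
x3 = s^2 - x1 - x2 mod 13 = 11^2 - 10 - 8 = 12
y3 = s (x1 - x3) - y1 mod 13 = 11 * (10 - 12) - 8 = 9

P + Q = (12, 9)


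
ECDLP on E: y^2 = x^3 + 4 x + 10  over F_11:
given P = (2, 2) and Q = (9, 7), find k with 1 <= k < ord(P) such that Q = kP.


Enumerate multiples of P until we hit Q = (9, 7):
  1P = (2, 2)
  2P = (1, 2)
  3P = (8, 9)
  4P = (10, 7)
  5P = (3, 7)
  6P = (9, 7)
Match found at i = 6.

k = 6


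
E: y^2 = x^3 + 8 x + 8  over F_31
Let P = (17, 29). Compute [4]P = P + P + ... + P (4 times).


k = 4 = 100_2 (binary, LSB first: 001)
Double-and-add from P = (17, 29):
  bit 0 = 0: acc unchanged = O
  bit 1 = 0: acc unchanged = O
  bit 2 = 1: acc = O + (3, 11) = (3, 11)

4P = (3, 11)


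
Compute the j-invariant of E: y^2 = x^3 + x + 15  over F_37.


Delta = -16(4 a^3 + 27 b^2) mod 37 = 9
-1728 * (4 a)^3 = -1728 * (4*1)^3 mod 37 = 1
j = 1 * 9^(-1) mod 37 = 33

j = 33 (mod 37)


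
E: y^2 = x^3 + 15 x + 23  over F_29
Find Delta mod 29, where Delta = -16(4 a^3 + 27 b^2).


4 a^3 + 27 b^2 = 4*15^3 + 27*23^2 = 13500 + 14283 = 27783
Delta = -16 * (27783) = -444528
Delta mod 29 = 13

Delta = 13 (mod 29)


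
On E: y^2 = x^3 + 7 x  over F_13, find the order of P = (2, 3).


Compute successive multiples of P until we hit O:
  1P = (2, 3)
  2P = (10, 2)
  3P = (0, 0)
  4P = (10, 11)
  5P = (2, 10)
  6P = O

ord(P) = 6


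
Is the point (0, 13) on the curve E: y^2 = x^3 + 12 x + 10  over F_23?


Check whether y^2 = x^3 + 12 x + 10 (mod 23) for (x, y) = (0, 13).
LHS: y^2 = 13^2 mod 23 = 8
RHS: x^3 + 12 x + 10 = 0^3 + 12*0 + 10 mod 23 = 10
LHS != RHS

No, not on the curve


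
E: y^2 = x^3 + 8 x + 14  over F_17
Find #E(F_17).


For each x in F_17, count y with y^2 = x^3 + 8 x + 14 mod 17:
  x = 2: RHS = 4, y in [2, 15]  -> 2 point(s)
  x = 4: RHS = 8, y in [5, 12]  -> 2 point(s)
  x = 5: RHS = 9, y in [3, 14]  -> 2 point(s)
  x = 9: RHS = 16, y in [4, 13]  -> 2 point(s)
  x = 12: RHS = 2, y in [6, 11]  -> 2 point(s)
Affine points: 10. Add the point at infinity: total = 11.

#E(F_17) = 11


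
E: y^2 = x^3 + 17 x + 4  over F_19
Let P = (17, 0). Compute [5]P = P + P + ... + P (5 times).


k = 5 = 101_2 (binary, LSB first: 101)
Double-and-add from P = (17, 0):
  bit 0 = 1: acc = O + (17, 0) = (17, 0)
  bit 1 = 0: acc unchanged = (17, 0)
  bit 2 = 1: acc = (17, 0) + O = (17, 0)

5P = (17, 0)


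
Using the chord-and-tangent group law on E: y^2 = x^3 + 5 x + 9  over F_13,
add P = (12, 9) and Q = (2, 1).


P != Q, so use the chord formula.
s = (y2 - y1) / (x2 - x1) = (5) / (3) mod 13 = 6
x3 = s^2 - x1 - x2 mod 13 = 6^2 - 12 - 2 = 9
y3 = s (x1 - x3) - y1 mod 13 = 6 * (12 - 9) - 9 = 9

P + Q = (9, 9)


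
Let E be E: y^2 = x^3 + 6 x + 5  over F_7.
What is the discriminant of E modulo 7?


4 a^3 + 27 b^2 = 4*6^3 + 27*5^2 = 864 + 675 = 1539
Delta = -16 * (1539) = -24624
Delta mod 7 = 2

Delta = 2 (mod 7)


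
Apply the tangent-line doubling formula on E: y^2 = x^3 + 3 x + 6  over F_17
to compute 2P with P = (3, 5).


Doubling: s = (3 x1^2 + a) / (2 y1)
s = (3*3^2 + 3) / (2*5) mod 17 = 3
x3 = s^2 - 2 x1 mod 17 = 3^2 - 2*3 = 3
y3 = s (x1 - x3) - y1 mod 17 = 3 * (3 - 3) - 5 = 12

2P = (3, 12)


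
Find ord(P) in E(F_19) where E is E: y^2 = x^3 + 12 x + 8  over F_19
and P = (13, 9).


Compute successive multiples of P until we hit O:
  1P = (13, 9)
  2P = (10, 11)
  3P = (7, 6)
  4P = (4, 5)
  5P = (9, 16)
  6P = (6, 12)
  7P = (6, 7)
  8P = (9, 3)
  ... (continuing to 13P)
  13P = O

ord(P) = 13


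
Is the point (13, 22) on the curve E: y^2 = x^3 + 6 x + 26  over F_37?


Check whether y^2 = x^3 + 6 x + 26 (mod 37) for (x, y) = (13, 22).
LHS: y^2 = 22^2 mod 37 = 3
RHS: x^3 + 6 x + 26 = 13^3 + 6*13 + 26 mod 37 = 7
LHS != RHS

No, not on the curve


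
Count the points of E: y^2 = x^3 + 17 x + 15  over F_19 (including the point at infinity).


For each x in F_19, count y with y^2 = x^3 + 17 x + 15 mod 19:
  x = 2: RHS = 0, y in [0]  -> 1 point(s)
  x = 3: RHS = 17, y in [6, 13]  -> 2 point(s)
  x = 5: RHS = 16, y in [4, 15]  -> 2 point(s)
  x = 8: RHS = 17, y in [6, 13]  -> 2 point(s)
  x = 9: RHS = 4, y in [2, 17]  -> 2 point(s)
  x = 10: RHS = 7, y in [8, 11]  -> 2 point(s)
  x = 12: RHS = 9, y in [3, 16]  -> 2 point(s)
  x = 13: RHS = 1, y in [1, 18]  -> 2 point(s)
  x = 15: RHS = 16, y in [4, 15]  -> 2 point(s)
  x = 17: RHS = 11, y in [7, 12]  -> 2 point(s)
  x = 18: RHS = 16, y in [4, 15]  -> 2 point(s)
Affine points: 21. Add the point at infinity: total = 22.

#E(F_19) = 22


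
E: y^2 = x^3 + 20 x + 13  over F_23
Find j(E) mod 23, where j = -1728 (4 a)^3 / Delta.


Delta = -16(4 a^3 + 27 b^2) mod 23 = 20
-1728 * (4 a)^3 = -1728 * (4*20)^3 mod 23 = 9
j = 9 * 20^(-1) mod 23 = 20

j = 20 (mod 23)


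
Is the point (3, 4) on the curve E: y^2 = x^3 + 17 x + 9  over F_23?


Check whether y^2 = x^3 + 17 x + 9 (mod 23) for (x, y) = (3, 4).
LHS: y^2 = 4^2 mod 23 = 16
RHS: x^3 + 17 x + 9 = 3^3 + 17*3 + 9 mod 23 = 18
LHS != RHS

No, not on the curve


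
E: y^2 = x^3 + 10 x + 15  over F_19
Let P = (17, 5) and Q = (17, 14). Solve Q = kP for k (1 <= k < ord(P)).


Enumerate multiples of P until we hit Q = (17, 14):
  1P = (17, 5)
  2P = (2, 9)
  3P = (1, 11)
  4P = (5, 0)
  5P = (1, 8)
  6P = (2, 10)
  7P = (17, 14)
Match found at i = 7.

k = 7


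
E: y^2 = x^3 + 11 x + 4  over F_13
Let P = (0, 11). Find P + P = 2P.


Doubling: s = (3 x1^2 + a) / (2 y1)
s = (3*0^2 + 11) / (2*11) mod 13 = 7
x3 = s^2 - 2 x1 mod 13 = 7^2 - 2*0 = 10
y3 = s (x1 - x3) - y1 mod 13 = 7 * (0 - 10) - 11 = 10

2P = (10, 10)


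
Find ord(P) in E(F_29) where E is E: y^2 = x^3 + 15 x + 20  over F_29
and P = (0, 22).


Compute successive multiples of P until we hit O:
  1P = (0, 22)
  2P = (1, 6)
  3P = (23, 27)
  4P = (22, 6)
  5P = (14, 4)
  6P = (6, 23)
  7P = (19, 28)
  8P = (15, 16)
  ... (continuing to 34P)
  34P = O

ord(P) = 34


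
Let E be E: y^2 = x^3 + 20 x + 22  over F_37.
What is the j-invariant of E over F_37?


Delta = -16(4 a^3 + 27 b^2) mod 37 = 5
-1728 * (4 a)^3 = -1728 * (4*20)^3 mod 37 = 8
j = 8 * 5^(-1) mod 37 = 9

j = 9 (mod 37)


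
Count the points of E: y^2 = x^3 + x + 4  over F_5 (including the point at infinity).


For each x in F_5, count y with y^2 = x^3 + 1 x + 4 mod 5:
  x = 0: RHS = 4, y in [2, 3]  -> 2 point(s)
  x = 1: RHS = 1, y in [1, 4]  -> 2 point(s)
  x = 2: RHS = 4, y in [2, 3]  -> 2 point(s)
  x = 3: RHS = 4, y in [2, 3]  -> 2 point(s)
Affine points: 8. Add the point at infinity: total = 9.

#E(F_5) = 9


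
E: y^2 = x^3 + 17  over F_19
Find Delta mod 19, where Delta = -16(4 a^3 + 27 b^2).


4 a^3 + 27 b^2 = 4*0^3 + 27*17^2 = 0 + 7803 = 7803
Delta = -16 * (7803) = -124848
Delta mod 19 = 1

Delta = 1 (mod 19)


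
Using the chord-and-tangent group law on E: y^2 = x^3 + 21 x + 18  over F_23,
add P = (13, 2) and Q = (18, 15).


P != Q, so use the chord formula.
s = (y2 - y1) / (x2 - x1) = (13) / (5) mod 23 = 21
x3 = s^2 - x1 - x2 mod 23 = 21^2 - 13 - 18 = 19
y3 = s (x1 - x3) - y1 mod 23 = 21 * (13 - 19) - 2 = 10

P + Q = (19, 10)


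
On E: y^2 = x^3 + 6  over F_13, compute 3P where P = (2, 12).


k = 3 = 11_2 (binary, LSB first: 11)
Double-and-add from P = (2, 12):
  bit 0 = 1: acc = O + (2, 12) = (2, 12)
  bit 1 = 1: acc = (2, 12) + (6, 12) = (5, 1)

3P = (5, 1)


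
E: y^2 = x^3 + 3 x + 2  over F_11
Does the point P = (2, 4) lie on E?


Check whether y^2 = x^3 + 3 x + 2 (mod 11) for (x, y) = (2, 4).
LHS: y^2 = 4^2 mod 11 = 5
RHS: x^3 + 3 x + 2 = 2^3 + 3*2 + 2 mod 11 = 5
LHS = RHS

Yes, on the curve


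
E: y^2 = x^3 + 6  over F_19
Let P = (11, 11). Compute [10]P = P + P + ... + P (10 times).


k = 10 = 1010_2 (binary, LSB first: 0101)
Double-and-add from P = (11, 11):
  bit 0 = 0: acc unchanged = O
  bit 1 = 1: acc = O + (8, 10) = (8, 10)
  bit 2 = 0: acc unchanged = (8, 10)
  bit 3 = 1: acc = (8, 10) + (12, 10) = (18, 9)

10P = (18, 9)


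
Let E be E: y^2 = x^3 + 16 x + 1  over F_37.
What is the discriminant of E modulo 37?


4 a^3 + 27 b^2 = 4*16^3 + 27*1^2 = 16384 + 27 = 16411
Delta = -16 * (16411) = -262576
Delta mod 37 = 13

Delta = 13 (mod 37)


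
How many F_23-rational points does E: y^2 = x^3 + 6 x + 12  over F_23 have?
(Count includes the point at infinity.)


For each x in F_23, count y with y^2 = x^3 + 6 x + 12 mod 23:
  x = 0: RHS = 12, y in [9, 14]  -> 2 point(s)
  x = 2: RHS = 9, y in [3, 20]  -> 2 point(s)
  x = 4: RHS = 8, y in [10, 13]  -> 2 point(s)
  x = 5: RHS = 6, y in [11, 12]  -> 2 point(s)
  x = 7: RHS = 6, y in [11, 12]  -> 2 point(s)
  x = 9: RHS = 13, y in [6, 17]  -> 2 point(s)
  x = 11: RHS = 6, y in [11, 12]  -> 2 point(s)
  x = 12: RHS = 18, y in [8, 15]  -> 2 point(s)
  x = 15: RHS = 4, y in [2, 21]  -> 2 point(s)
  x = 16: RHS = 18, y in [8, 15]  -> 2 point(s)
  x = 17: RHS = 13, y in [6, 17]  -> 2 point(s)
  x = 18: RHS = 18, y in [8, 15]  -> 2 point(s)
  x = 19: RHS = 16, y in [4, 19]  -> 2 point(s)
  x = 20: RHS = 13, y in [6, 17]  -> 2 point(s)
Affine points: 28. Add the point at infinity: total = 29.

#E(F_23) = 29


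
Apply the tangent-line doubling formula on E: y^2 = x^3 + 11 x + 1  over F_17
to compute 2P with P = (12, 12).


Doubling: s = (3 x1^2 + a) / (2 y1)
s = (3*12^2 + 11) / (2*12) mod 17 = 5
x3 = s^2 - 2 x1 mod 17 = 5^2 - 2*12 = 1
y3 = s (x1 - x3) - y1 mod 17 = 5 * (12 - 1) - 12 = 9

2P = (1, 9)


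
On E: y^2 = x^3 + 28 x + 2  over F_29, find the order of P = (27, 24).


Compute successive multiples of P until we hit O:
  1P = (27, 24)
  2P = (20, 6)
  3P = (4, 2)
  4P = (5, 21)
  5P = (25, 0)
  6P = (5, 8)
  7P = (4, 27)
  8P = (20, 23)
  ... (continuing to 10P)
  10P = O

ord(P) = 10


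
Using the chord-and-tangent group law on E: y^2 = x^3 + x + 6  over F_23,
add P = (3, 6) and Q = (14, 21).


P != Q, so use the chord formula.
s = (y2 - y1) / (x2 - x1) = (15) / (11) mod 23 = 16
x3 = s^2 - x1 - x2 mod 23 = 16^2 - 3 - 14 = 9
y3 = s (x1 - x3) - y1 mod 23 = 16 * (3 - 9) - 6 = 13

P + Q = (9, 13)


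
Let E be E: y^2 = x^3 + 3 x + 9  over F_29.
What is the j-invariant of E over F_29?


Delta = -16(4 a^3 + 27 b^2) mod 29 = 23
-1728 * (4 a)^3 = -1728 * (4*3)^3 mod 29 = 1
j = 1 * 23^(-1) mod 29 = 24

j = 24 (mod 29)


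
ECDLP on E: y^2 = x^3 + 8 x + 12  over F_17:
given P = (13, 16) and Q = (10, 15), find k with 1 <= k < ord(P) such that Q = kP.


Enumerate multiples of P until we hit Q = (10, 15):
  1P = (13, 16)
  2P = (10, 2)
  3P = (12, 0)
  4P = (10, 15)
Match found at i = 4.

k = 4


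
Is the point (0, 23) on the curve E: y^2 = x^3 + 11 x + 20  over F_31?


Check whether y^2 = x^3 + 11 x + 20 (mod 31) for (x, y) = (0, 23).
LHS: y^2 = 23^2 mod 31 = 2
RHS: x^3 + 11 x + 20 = 0^3 + 11*0 + 20 mod 31 = 20
LHS != RHS

No, not on the curve


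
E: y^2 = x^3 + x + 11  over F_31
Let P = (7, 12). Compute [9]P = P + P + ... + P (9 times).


k = 9 = 1001_2 (binary, LSB first: 1001)
Double-and-add from P = (7, 12):
  bit 0 = 1: acc = O + (7, 12) = (7, 12)
  bit 1 = 0: acc unchanged = (7, 12)
  bit 2 = 0: acc unchanged = (7, 12)
  bit 3 = 1: acc = (7, 12) + (13, 12) = (11, 19)

9P = (11, 19)


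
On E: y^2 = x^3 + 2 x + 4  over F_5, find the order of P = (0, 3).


Compute successive multiples of P until we hit O:
  1P = (0, 3)
  2P = (4, 4)
  3P = (2, 4)
  4P = (2, 1)
  5P = (4, 1)
  6P = (0, 2)
  7P = O

ord(P) = 7


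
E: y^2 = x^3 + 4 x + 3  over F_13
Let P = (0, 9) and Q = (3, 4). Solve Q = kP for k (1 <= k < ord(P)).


Enumerate multiples of P until we hit Q = (3, 4):
  1P = (0, 9)
  2P = (10, 9)
  3P = (3, 4)
Match found at i = 3.

k = 3


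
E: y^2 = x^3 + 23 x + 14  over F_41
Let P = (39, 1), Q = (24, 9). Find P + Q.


P != Q, so use the chord formula.
s = (y2 - y1) / (x2 - x1) = (8) / (26) mod 41 = 35
x3 = s^2 - x1 - x2 mod 41 = 35^2 - 39 - 24 = 14
y3 = s (x1 - x3) - y1 mod 41 = 35 * (39 - 14) - 1 = 13

P + Q = (14, 13)


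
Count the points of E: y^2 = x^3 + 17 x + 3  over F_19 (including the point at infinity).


For each x in F_19, count y with y^2 = x^3 + 17 x + 3 mod 19:
  x = 2: RHS = 7, y in [8, 11]  -> 2 point(s)
  x = 3: RHS = 5, y in [9, 10]  -> 2 point(s)
  x = 5: RHS = 4, y in [2, 17]  -> 2 point(s)
  x = 6: RHS = 17, y in [6, 13]  -> 2 point(s)
  x = 7: RHS = 9, y in [3, 16]  -> 2 point(s)
  x = 8: RHS = 5, y in [9, 10]  -> 2 point(s)
  x = 9: RHS = 11, y in [7, 12]  -> 2 point(s)
  x = 11: RHS = 1, y in [1, 18]  -> 2 point(s)
  x = 12: RHS = 16, y in [4, 15]  -> 2 point(s)
  x = 15: RHS = 4, y in [2, 17]  -> 2 point(s)
  x = 16: RHS = 1, y in [1, 18]  -> 2 point(s)
  x = 18: RHS = 4, y in [2, 17]  -> 2 point(s)
Affine points: 24. Add the point at infinity: total = 25.

#E(F_19) = 25


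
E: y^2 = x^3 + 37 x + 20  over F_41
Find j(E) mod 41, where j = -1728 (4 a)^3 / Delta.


Delta = -16(4 a^3 + 27 b^2) mod 41 = 11
-1728 * (4 a)^3 = -1728 * (4*37)^3 mod 41 = 17
j = 17 * 11^(-1) mod 41 = 9

j = 9 (mod 41)


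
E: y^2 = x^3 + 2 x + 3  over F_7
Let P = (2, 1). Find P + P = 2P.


Doubling: s = (3 x1^2 + a) / (2 y1)
s = (3*2^2 + 2) / (2*1) mod 7 = 0
x3 = s^2 - 2 x1 mod 7 = 0^2 - 2*2 = 3
y3 = s (x1 - x3) - y1 mod 7 = 0 * (2 - 3) - 1 = 6

2P = (3, 6)


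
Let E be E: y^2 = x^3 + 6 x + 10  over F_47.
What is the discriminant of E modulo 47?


4 a^3 + 27 b^2 = 4*6^3 + 27*10^2 = 864 + 2700 = 3564
Delta = -16 * (3564) = -57024
Delta mod 47 = 34

Delta = 34 (mod 47)


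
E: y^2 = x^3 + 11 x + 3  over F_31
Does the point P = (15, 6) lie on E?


Check whether y^2 = x^3 + 11 x + 3 (mod 31) for (x, y) = (15, 6).
LHS: y^2 = 6^2 mod 31 = 5
RHS: x^3 + 11 x + 3 = 15^3 + 11*15 + 3 mod 31 = 9
LHS != RHS

No, not on the curve


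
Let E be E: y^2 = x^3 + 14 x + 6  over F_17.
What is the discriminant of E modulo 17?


4 a^3 + 27 b^2 = 4*14^3 + 27*6^2 = 10976 + 972 = 11948
Delta = -16 * (11948) = -191168
Delta mod 17 = 14

Delta = 14 (mod 17)


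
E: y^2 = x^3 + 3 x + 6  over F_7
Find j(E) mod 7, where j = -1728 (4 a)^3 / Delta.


Delta = -16(4 a^3 + 27 b^2) mod 7 = 3
-1728 * (4 a)^3 = -1728 * (4*3)^3 mod 7 = 6
j = 6 * 3^(-1) mod 7 = 2

j = 2 (mod 7)


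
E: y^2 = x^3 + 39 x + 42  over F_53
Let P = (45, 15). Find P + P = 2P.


Doubling: s = (3 x1^2 + a) / (2 y1)
s = (3*45^2 + 39) / (2*15) mod 53 = 13
x3 = s^2 - 2 x1 mod 53 = 13^2 - 2*45 = 26
y3 = s (x1 - x3) - y1 mod 53 = 13 * (45 - 26) - 15 = 20

2P = (26, 20)


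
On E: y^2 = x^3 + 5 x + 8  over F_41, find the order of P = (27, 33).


Compute successive multiples of P until we hit O:
  1P = (27, 33)
  2P = (19, 19)
  3P = (16, 17)
  4P = (34, 9)
  5P = (11, 0)
  6P = (34, 32)
  7P = (16, 24)
  8P = (19, 22)
  ... (continuing to 10P)
  10P = O

ord(P) = 10


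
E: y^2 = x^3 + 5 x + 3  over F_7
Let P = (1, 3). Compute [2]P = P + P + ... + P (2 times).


k = 2 = 10_2 (binary, LSB first: 01)
Double-and-add from P = (1, 3):
  bit 0 = 0: acc unchanged = O
  bit 1 = 1: acc = O + (6, 2) = (6, 2)

2P = (6, 2)


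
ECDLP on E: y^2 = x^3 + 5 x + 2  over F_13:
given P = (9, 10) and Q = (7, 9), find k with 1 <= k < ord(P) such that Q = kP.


Enumerate multiples of P until we hit Q = (7, 9):
  1P = (9, 10)
  2P = (12, 10)
  3P = (5, 3)
  4P = (11, 6)
  5P = (10, 5)
  6P = (6, 1)
  7P = (7, 9)
Match found at i = 7.

k = 7


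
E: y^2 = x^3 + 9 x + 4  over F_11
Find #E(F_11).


For each x in F_11, count y with y^2 = x^3 + 9 x + 4 mod 11:
  x = 0: RHS = 4, y in [2, 9]  -> 2 point(s)
  x = 1: RHS = 3, y in [5, 6]  -> 2 point(s)
  x = 3: RHS = 3, y in [5, 6]  -> 2 point(s)
  x = 4: RHS = 5, y in [4, 7]  -> 2 point(s)
  x = 5: RHS = 9, y in [3, 8]  -> 2 point(s)
  x = 7: RHS = 3, y in [5, 6]  -> 2 point(s)
  x = 8: RHS = 5, y in [4, 7]  -> 2 point(s)
  x = 9: RHS = 0, y in [0]  -> 1 point(s)
  x = 10: RHS = 5, y in [4, 7]  -> 2 point(s)
Affine points: 17. Add the point at infinity: total = 18.

#E(F_11) = 18


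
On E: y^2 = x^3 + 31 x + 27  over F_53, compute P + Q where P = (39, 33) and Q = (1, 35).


P != Q, so use the chord formula.
s = (y2 - y1) / (x2 - x1) = (2) / (15) mod 53 = 39
x3 = s^2 - x1 - x2 mod 53 = 39^2 - 39 - 1 = 50
y3 = s (x1 - x3) - y1 mod 53 = 39 * (39 - 50) - 33 = 15

P + Q = (50, 15)


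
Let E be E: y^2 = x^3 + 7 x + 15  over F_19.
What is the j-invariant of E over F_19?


Delta = -16(4 a^3 + 27 b^2) mod 19 = 16
-1728 * (4 a)^3 = -1728 * (4*7)^3 mod 19 = 7
j = 7 * 16^(-1) mod 19 = 4

j = 4 (mod 19)


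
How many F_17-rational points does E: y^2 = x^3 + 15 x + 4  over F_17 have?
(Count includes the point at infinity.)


For each x in F_17, count y with y^2 = x^3 + 15 x + 4 mod 17:
  x = 0: RHS = 4, y in [2, 15]  -> 2 point(s)
  x = 2: RHS = 8, y in [5, 12]  -> 2 point(s)
  x = 3: RHS = 8, y in [5, 12]  -> 2 point(s)
  x = 4: RHS = 9, y in [3, 14]  -> 2 point(s)
  x = 5: RHS = 0, y in [0]  -> 1 point(s)
  x = 6: RHS = 4, y in [2, 15]  -> 2 point(s)
  x = 9: RHS = 1, y in [1, 16]  -> 2 point(s)
  x = 10: RHS = 15, y in [7, 10]  -> 2 point(s)
  x = 11: RHS = 4, y in [2, 15]  -> 2 point(s)
  x = 12: RHS = 8, y in [5, 12]  -> 2 point(s)
  x = 13: RHS = 16, y in [4, 13]  -> 2 point(s)
  x = 14: RHS = 0, y in [0]  -> 1 point(s)
  x = 15: RHS = 0, y in [0]  -> 1 point(s)
Affine points: 23. Add the point at infinity: total = 24.

#E(F_17) = 24


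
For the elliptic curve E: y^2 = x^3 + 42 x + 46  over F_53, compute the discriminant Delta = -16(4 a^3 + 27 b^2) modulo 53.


4 a^3 + 27 b^2 = 4*42^3 + 27*46^2 = 296352 + 57132 = 353484
Delta = -16 * (353484) = -5655744
Delta mod 53 = 45

Delta = 45 (mod 53)


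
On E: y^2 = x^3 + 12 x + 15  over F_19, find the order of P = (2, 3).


Compute successive multiples of P until we hit O:
  1P = (2, 3)
  2P = (12, 14)
  3P = (14, 18)
  4P = (1, 3)
  5P = (16, 16)
  6P = (7, 10)
  7P = (15, 13)
  8P = (9, 15)
  ... (continuing to 17P)
  17P = O

ord(P) = 17


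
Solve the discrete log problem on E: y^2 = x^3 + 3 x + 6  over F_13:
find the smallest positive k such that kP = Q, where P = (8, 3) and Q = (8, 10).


Enumerate multiples of P until we hit Q = (8, 10):
  1P = (8, 3)
  2P = (10, 10)
  3P = (4, 11)
  4P = (5, 4)
  5P = (3, 4)
  6P = (1, 6)
  7P = (1, 7)
  8P = (3, 9)
  9P = (5, 9)
  10P = (4, 2)
  11P = (10, 3)
  12P = (8, 10)
Match found at i = 12.

k = 12


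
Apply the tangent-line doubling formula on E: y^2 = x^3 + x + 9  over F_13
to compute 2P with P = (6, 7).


Doubling: s = (3 x1^2 + a) / (2 y1)
s = (3*6^2 + 1) / (2*7) mod 13 = 5
x3 = s^2 - 2 x1 mod 13 = 5^2 - 2*6 = 0
y3 = s (x1 - x3) - y1 mod 13 = 5 * (6 - 0) - 7 = 10

2P = (0, 10)


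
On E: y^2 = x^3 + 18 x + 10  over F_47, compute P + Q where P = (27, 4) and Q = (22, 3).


P != Q, so use the chord formula.
s = (y2 - y1) / (x2 - x1) = (46) / (42) mod 47 = 19
x3 = s^2 - x1 - x2 mod 47 = 19^2 - 27 - 22 = 30
y3 = s (x1 - x3) - y1 mod 47 = 19 * (27 - 30) - 4 = 33

P + Q = (30, 33)


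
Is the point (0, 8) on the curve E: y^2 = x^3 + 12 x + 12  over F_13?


Check whether y^2 = x^3 + 12 x + 12 (mod 13) for (x, y) = (0, 8).
LHS: y^2 = 8^2 mod 13 = 12
RHS: x^3 + 12 x + 12 = 0^3 + 12*0 + 12 mod 13 = 12
LHS = RHS

Yes, on the curve


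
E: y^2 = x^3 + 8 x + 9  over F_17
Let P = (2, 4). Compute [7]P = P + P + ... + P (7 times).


k = 7 = 111_2 (binary, LSB first: 111)
Double-and-add from P = (2, 4):
  bit 0 = 1: acc = O + (2, 4) = (2, 4)
  bit 1 = 1: acc = (2, 4) + (15, 6) = (13, 10)
  bit 2 = 1: acc = (13, 10) + (3, 14) = (10, 16)

7P = (10, 16)


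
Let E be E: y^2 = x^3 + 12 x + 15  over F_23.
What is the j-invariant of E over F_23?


Delta = -16(4 a^3 + 27 b^2) mod 23 = 13
-1728 * (4 a)^3 = -1728 * (4*12)^3 mod 23 = 22
j = 22 * 13^(-1) mod 23 = 7

j = 7 (mod 23)


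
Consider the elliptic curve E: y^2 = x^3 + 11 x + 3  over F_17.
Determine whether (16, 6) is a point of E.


Check whether y^2 = x^3 + 11 x + 3 (mod 17) for (x, y) = (16, 6).
LHS: y^2 = 6^2 mod 17 = 2
RHS: x^3 + 11 x + 3 = 16^3 + 11*16 + 3 mod 17 = 8
LHS != RHS

No, not on the curve


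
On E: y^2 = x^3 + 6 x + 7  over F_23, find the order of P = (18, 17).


Compute successive multiples of P until we hit O:
  1P = (18, 17)
  2P = (11, 22)
  3P = (10, 20)
  4P = (7, 22)
  5P = (6, 11)
  6P = (5, 1)
  7P = (9, 10)
  8P = (2, 21)
  ... (continuing to 32P)
  32P = O

ord(P) = 32


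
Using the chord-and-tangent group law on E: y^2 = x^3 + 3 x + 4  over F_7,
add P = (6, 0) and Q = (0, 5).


P != Q, so use the chord formula.
s = (y2 - y1) / (x2 - x1) = (5) / (1) mod 7 = 5
x3 = s^2 - x1 - x2 mod 7 = 5^2 - 6 - 0 = 5
y3 = s (x1 - x3) - y1 mod 7 = 5 * (6 - 5) - 0 = 5

P + Q = (5, 5)


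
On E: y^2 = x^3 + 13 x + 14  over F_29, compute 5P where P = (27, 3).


k = 5 = 101_2 (binary, LSB first: 101)
Double-and-add from P = (27, 3):
  bit 0 = 1: acc = O + (27, 3) = (27, 3)
  bit 1 = 0: acc unchanged = (27, 3)
  bit 2 = 1: acc = (27, 3) + (27, 3) = (27, 26)

5P = (27, 26)


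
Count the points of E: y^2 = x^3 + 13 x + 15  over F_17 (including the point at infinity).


For each x in F_17, count y with y^2 = x^3 + 13 x + 15 mod 17:
  x = 0: RHS = 15, y in [7, 10]  -> 2 point(s)
  x = 2: RHS = 15, y in [7, 10]  -> 2 point(s)
  x = 3: RHS = 13, y in [8, 9]  -> 2 point(s)
  x = 5: RHS = 1, y in [1, 16]  -> 2 point(s)
  x = 8: RHS = 2, y in [6, 11]  -> 2 point(s)
  x = 13: RHS = 1, y in [1, 16]  -> 2 point(s)
  x = 14: RHS = 0, y in [0]  -> 1 point(s)
  x = 15: RHS = 15, y in [7, 10]  -> 2 point(s)
  x = 16: RHS = 1, y in [1, 16]  -> 2 point(s)
Affine points: 17. Add the point at infinity: total = 18.

#E(F_17) = 18


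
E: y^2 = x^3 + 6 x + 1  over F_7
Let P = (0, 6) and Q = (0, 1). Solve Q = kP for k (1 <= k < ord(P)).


Enumerate multiples of P until we hit Q = (0, 1):
  1P = (0, 6)
  2P = (2, 0)
  3P = (0, 1)
Match found at i = 3.

k = 3


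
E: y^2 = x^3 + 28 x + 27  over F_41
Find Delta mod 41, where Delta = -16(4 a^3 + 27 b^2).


4 a^3 + 27 b^2 = 4*28^3 + 27*27^2 = 87808 + 19683 = 107491
Delta = -16 * (107491) = -1719856
Delta mod 41 = 12

Delta = 12 (mod 41)


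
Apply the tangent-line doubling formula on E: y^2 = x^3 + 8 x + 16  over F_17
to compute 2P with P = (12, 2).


Doubling: s = (3 x1^2 + a) / (2 y1)
s = (3*12^2 + 8) / (2*2) mod 17 = 8
x3 = s^2 - 2 x1 mod 17 = 8^2 - 2*12 = 6
y3 = s (x1 - x3) - y1 mod 17 = 8 * (12 - 6) - 2 = 12

2P = (6, 12)


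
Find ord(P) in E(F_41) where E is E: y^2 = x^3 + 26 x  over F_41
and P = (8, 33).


Compute successive multiples of P until we hit O:
  1P = (8, 33)
  2P = (5, 3)
  3P = (5, 38)
  4P = (8, 8)
  5P = O

ord(P) = 5


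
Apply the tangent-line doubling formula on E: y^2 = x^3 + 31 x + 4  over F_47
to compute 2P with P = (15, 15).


Doubling: s = (3 x1^2 + a) / (2 y1)
s = (3*15^2 + 31) / (2*15) mod 47 = 11
x3 = s^2 - 2 x1 mod 47 = 11^2 - 2*15 = 44
y3 = s (x1 - x3) - y1 mod 47 = 11 * (15 - 44) - 15 = 42

2P = (44, 42)


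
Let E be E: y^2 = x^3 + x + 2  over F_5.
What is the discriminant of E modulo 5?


4 a^3 + 27 b^2 = 4*1^3 + 27*2^2 = 4 + 108 = 112
Delta = -16 * (112) = -1792
Delta mod 5 = 3

Delta = 3 (mod 5)


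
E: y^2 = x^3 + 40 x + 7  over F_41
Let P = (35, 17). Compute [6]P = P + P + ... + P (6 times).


k = 6 = 110_2 (binary, LSB first: 011)
Double-and-add from P = (35, 17):
  bit 0 = 0: acc unchanged = O
  bit 1 = 1: acc = O + (3, 21) = (3, 21)
  bit 2 = 1: acc = (3, 21) + (14, 21) = (24, 20)

6P = (24, 20)


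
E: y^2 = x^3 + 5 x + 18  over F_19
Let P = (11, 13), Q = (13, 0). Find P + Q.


P != Q, so use the chord formula.
s = (y2 - y1) / (x2 - x1) = (6) / (2) mod 19 = 3
x3 = s^2 - x1 - x2 mod 19 = 3^2 - 11 - 13 = 4
y3 = s (x1 - x3) - y1 mod 19 = 3 * (11 - 4) - 13 = 8

P + Q = (4, 8)


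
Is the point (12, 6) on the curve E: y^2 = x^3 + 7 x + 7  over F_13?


Check whether y^2 = x^3 + 7 x + 7 (mod 13) for (x, y) = (12, 6).
LHS: y^2 = 6^2 mod 13 = 10
RHS: x^3 + 7 x + 7 = 12^3 + 7*12 + 7 mod 13 = 12
LHS != RHS

No, not on the curve


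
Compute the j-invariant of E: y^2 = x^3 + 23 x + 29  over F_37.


Delta = -16(4 a^3 + 27 b^2) mod 37 = 5
-1728 * (4 a)^3 = -1728 * (4*23)^3 mod 37 = 31
j = 31 * 5^(-1) mod 37 = 21

j = 21 (mod 37)


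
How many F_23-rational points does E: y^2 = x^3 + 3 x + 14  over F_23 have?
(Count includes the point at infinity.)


For each x in F_23, count y with y^2 = x^3 + 3 x + 14 mod 23:
  x = 1: RHS = 18, y in [8, 15]  -> 2 point(s)
  x = 3: RHS = 4, y in [2, 21]  -> 2 point(s)
  x = 5: RHS = 16, y in [4, 19]  -> 2 point(s)
  x = 6: RHS = 18, y in [8, 15]  -> 2 point(s)
  x = 10: RHS = 9, y in [3, 20]  -> 2 point(s)
  x = 16: RHS = 18, y in [8, 15]  -> 2 point(s)
  x = 18: RHS = 12, y in [9, 14]  -> 2 point(s)
  x = 20: RHS = 1, y in [1, 22]  -> 2 point(s)
  x = 21: RHS = 0, y in [0]  -> 1 point(s)
Affine points: 17. Add the point at infinity: total = 18.

#E(F_23) = 18


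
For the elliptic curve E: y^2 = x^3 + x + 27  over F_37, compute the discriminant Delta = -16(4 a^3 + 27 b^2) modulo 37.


4 a^3 + 27 b^2 = 4*1^3 + 27*27^2 = 4 + 19683 = 19687
Delta = -16 * (19687) = -314992
Delta mod 37 = 26

Delta = 26 (mod 37)


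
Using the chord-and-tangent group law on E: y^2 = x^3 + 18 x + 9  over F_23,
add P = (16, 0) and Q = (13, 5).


P != Q, so use the chord formula.
s = (y2 - y1) / (x2 - x1) = (5) / (20) mod 23 = 6
x3 = s^2 - x1 - x2 mod 23 = 6^2 - 16 - 13 = 7
y3 = s (x1 - x3) - y1 mod 23 = 6 * (16 - 7) - 0 = 8

P + Q = (7, 8)


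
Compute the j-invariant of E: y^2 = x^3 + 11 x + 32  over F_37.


Delta = -16(4 a^3 + 27 b^2) mod 37 = 31
-1728 * (4 a)^3 = -1728 * (4*11)^3 mod 37 = 36
j = 36 * 31^(-1) mod 37 = 31

j = 31 (mod 37)


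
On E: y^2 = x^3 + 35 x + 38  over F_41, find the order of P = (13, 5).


Compute successive multiples of P until we hit O:
  1P = (13, 5)
  2P = (40, 24)
  3P = (39, 1)
  4P = (39, 40)
  5P = (40, 17)
  6P = (13, 36)
  7P = O

ord(P) = 7


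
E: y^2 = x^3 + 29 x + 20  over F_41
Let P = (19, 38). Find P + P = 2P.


Doubling: s = (3 x1^2 + a) / (2 y1)
s = (3*19^2 + 29) / (2*38) mod 41 = 6
x3 = s^2 - 2 x1 mod 41 = 6^2 - 2*19 = 39
y3 = s (x1 - x3) - y1 mod 41 = 6 * (19 - 39) - 38 = 6

2P = (39, 6)


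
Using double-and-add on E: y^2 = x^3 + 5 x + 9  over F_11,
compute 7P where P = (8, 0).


k = 7 = 111_2 (binary, LSB first: 111)
Double-and-add from P = (8, 0):
  bit 0 = 1: acc = O + (8, 0) = (8, 0)
  bit 1 = 1: acc = (8, 0) + O = (8, 0)
  bit 2 = 1: acc = (8, 0) + O = (8, 0)

7P = (8, 0)


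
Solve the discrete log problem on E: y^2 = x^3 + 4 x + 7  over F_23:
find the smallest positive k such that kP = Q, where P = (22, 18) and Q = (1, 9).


Enumerate multiples of P until we hit Q = (1, 9):
  1P = (22, 18)
  2P = (11, 18)
  3P = (13, 5)
  4P = (4, 8)
  5P = (1, 9)
Match found at i = 5.

k = 5


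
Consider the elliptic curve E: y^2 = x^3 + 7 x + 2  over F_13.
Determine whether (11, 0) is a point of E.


Check whether y^2 = x^3 + 7 x + 2 (mod 13) for (x, y) = (11, 0).
LHS: y^2 = 0^2 mod 13 = 0
RHS: x^3 + 7 x + 2 = 11^3 + 7*11 + 2 mod 13 = 6
LHS != RHS

No, not on the curve


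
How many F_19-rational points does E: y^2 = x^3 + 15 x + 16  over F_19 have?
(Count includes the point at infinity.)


For each x in F_19, count y with y^2 = x^3 + 15 x + 16 mod 19:
  x = 0: RHS = 16, y in [4, 15]  -> 2 point(s)
  x = 2: RHS = 16, y in [4, 15]  -> 2 point(s)
  x = 4: RHS = 7, y in [8, 11]  -> 2 point(s)
  x = 5: RHS = 7, y in [8, 11]  -> 2 point(s)
  x = 9: RHS = 6, y in [5, 14]  -> 2 point(s)
  x = 10: RHS = 7, y in [8, 11]  -> 2 point(s)
  x = 11: RHS = 11, y in [7, 12]  -> 2 point(s)
  x = 12: RHS = 5, y in [9, 10]  -> 2 point(s)
  x = 14: RHS = 6, y in [5, 14]  -> 2 point(s)
  x = 15: RHS = 6, y in [5, 14]  -> 2 point(s)
  x = 16: RHS = 1, y in [1, 18]  -> 2 point(s)
  x = 17: RHS = 16, y in [4, 15]  -> 2 point(s)
  x = 18: RHS = 0, y in [0]  -> 1 point(s)
Affine points: 25. Add the point at infinity: total = 26.

#E(F_19) = 26


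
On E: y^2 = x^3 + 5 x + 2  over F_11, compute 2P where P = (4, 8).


Doubling: s = (3 x1^2 + a) / (2 y1)
s = (3*4^2 + 5) / (2*8) mod 11 = 4
x3 = s^2 - 2 x1 mod 11 = 4^2 - 2*4 = 8
y3 = s (x1 - x3) - y1 mod 11 = 4 * (4 - 8) - 8 = 9

2P = (8, 9)


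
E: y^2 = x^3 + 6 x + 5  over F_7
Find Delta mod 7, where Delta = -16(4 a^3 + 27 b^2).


4 a^3 + 27 b^2 = 4*6^3 + 27*5^2 = 864 + 675 = 1539
Delta = -16 * (1539) = -24624
Delta mod 7 = 2

Delta = 2 (mod 7)


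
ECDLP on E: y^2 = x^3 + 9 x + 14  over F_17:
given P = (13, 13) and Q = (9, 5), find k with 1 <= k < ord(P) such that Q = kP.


Enumerate multiples of P until we hit Q = (9, 5):
  1P = (13, 13)
  2P = (16, 2)
  3P = (9, 12)
  4P = (11, 13)
  5P = (10, 4)
  6P = (3, 0)
  7P = (10, 13)
  8P = (11, 4)
  9P = (9, 5)
Match found at i = 9.

k = 9


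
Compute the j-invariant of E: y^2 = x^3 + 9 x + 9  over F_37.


Delta = -16(4 a^3 + 27 b^2) mod 37 = 11
-1728 * (4 a)^3 = -1728 * (4*9)^3 mod 37 = 26
j = 26 * 11^(-1) mod 37 = 36

j = 36 (mod 37)


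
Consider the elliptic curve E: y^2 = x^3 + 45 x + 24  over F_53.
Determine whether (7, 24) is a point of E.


Check whether y^2 = x^3 + 45 x + 24 (mod 53) for (x, y) = (7, 24).
LHS: y^2 = 24^2 mod 53 = 46
RHS: x^3 + 45 x + 24 = 7^3 + 45*7 + 24 mod 53 = 46
LHS = RHS

Yes, on the curve


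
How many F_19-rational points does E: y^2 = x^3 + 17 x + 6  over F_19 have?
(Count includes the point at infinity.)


For each x in F_19, count y with y^2 = x^3 + 17 x + 6 mod 19:
  x = 0: RHS = 6, y in [5, 14]  -> 2 point(s)
  x = 1: RHS = 5, y in [9, 10]  -> 2 point(s)
  x = 4: RHS = 5, y in [9, 10]  -> 2 point(s)
  x = 5: RHS = 7, y in [8, 11]  -> 2 point(s)
  x = 6: RHS = 1, y in [1, 18]  -> 2 point(s)
  x = 10: RHS = 17, y in [6, 13]  -> 2 point(s)
  x = 11: RHS = 4, y in [2, 17]  -> 2 point(s)
  x = 12: RHS = 0, y in [0]  -> 1 point(s)
  x = 13: RHS = 11, y in [7, 12]  -> 2 point(s)
  x = 14: RHS = 5, y in [9, 10]  -> 2 point(s)
  x = 15: RHS = 7, y in [8, 11]  -> 2 point(s)
  x = 16: RHS = 4, y in [2, 17]  -> 2 point(s)
  x = 18: RHS = 7, y in [8, 11]  -> 2 point(s)
Affine points: 25. Add the point at infinity: total = 26.

#E(F_19) = 26


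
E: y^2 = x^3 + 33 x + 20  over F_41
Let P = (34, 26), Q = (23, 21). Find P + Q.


P != Q, so use the chord formula.
s = (y2 - y1) / (x2 - x1) = (36) / (30) mod 41 = 34
x3 = s^2 - x1 - x2 mod 41 = 34^2 - 34 - 23 = 33
y3 = s (x1 - x3) - y1 mod 41 = 34 * (34 - 33) - 26 = 8

P + Q = (33, 8)


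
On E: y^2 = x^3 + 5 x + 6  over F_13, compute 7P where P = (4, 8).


k = 7 = 111_2 (binary, LSB first: 111)
Double-and-add from P = (4, 8):
  bit 0 = 1: acc = O + (4, 8) = (4, 8)
  bit 1 = 1: acc = (4, 8) + (8, 8) = (1, 5)
  bit 2 = 1: acc = (1, 5) + (9, 0) = (4, 5)

7P = (4, 5)


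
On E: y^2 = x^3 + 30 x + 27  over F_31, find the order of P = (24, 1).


Compute successive multiples of P until we hit O:
  1P = (24, 1)
  2P = (11, 18)
  3P = (10, 26)
  4P = (13, 17)
  5P = (12, 21)
  6P = (15, 15)
  7P = (17, 26)
  8P = (23, 22)
  ... (continuing to 34P)
  34P = O

ord(P) = 34


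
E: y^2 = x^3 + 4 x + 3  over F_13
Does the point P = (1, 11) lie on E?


Check whether y^2 = x^3 + 4 x + 3 (mod 13) for (x, y) = (1, 11).
LHS: y^2 = 11^2 mod 13 = 4
RHS: x^3 + 4 x + 3 = 1^3 + 4*1 + 3 mod 13 = 8
LHS != RHS

No, not on the curve


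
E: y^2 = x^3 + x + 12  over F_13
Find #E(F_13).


For each x in F_13, count y with y^2 = x^3 + 1 x + 12 mod 13:
  x = 0: RHS = 12, y in [5, 8]  -> 2 point(s)
  x = 1: RHS = 1, y in [1, 12]  -> 2 point(s)
  x = 2: RHS = 9, y in [3, 10]  -> 2 point(s)
  x = 3: RHS = 3, y in [4, 9]  -> 2 point(s)
  x = 5: RHS = 12, y in [5, 8]  -> 2 point(s)
  x = 6: RHS = 0, y in [0]  -> 1 point(s)
  x = 8: RHS = 12, y in [5, 8]  -> 2 point(s)
  x = 9: RHS = 9, y in [3, 10]  -> 2 point(s)
  x = 12: RHS = 10, y in [6, 7]  -> 2 point(s)
Affine points: 17. Add the point at infinity: total = 18.

#E(F_13) = 18


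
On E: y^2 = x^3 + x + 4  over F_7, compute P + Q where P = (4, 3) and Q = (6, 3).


P != Q, so use the chord formula.
s = (y2 - y1) / (x2 - x1) = (0) / (2) mod 7 = 0
x3 = s^2 - x1 - x2 mod 7 = 0^2 - 4 - 6 = 4
y3 = s (x1 - x3) - y1 mod 7 = 0 * (4 - 4) - 3 = 4

P + Q = (4, 4)


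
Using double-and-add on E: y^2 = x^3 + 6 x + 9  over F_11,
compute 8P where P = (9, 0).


k = 8 = 1000_2 (binary, LSB first: 0001)
Double-and-add from P = (9, 0):
  bit 0 = 0: acc unchanged = O
  bit 1 = 0: acc unchanged = O
  bit 2 = 0: acc unchanged = O
  bit 3 = 1: acc = O + O = O

8P = O


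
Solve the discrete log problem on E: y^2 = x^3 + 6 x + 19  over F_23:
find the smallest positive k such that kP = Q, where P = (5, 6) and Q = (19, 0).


Enumerate multiples of P until we hit Q = (19, 0):
  1P = (5, 6)
  2P = (14, 8)
  3P = (12, 18)
  4P = (8, 2)
  5P = (22, 9)
  6P = (2, 4)
  7P = (19, 0)
Match found at i = 7.

k = 7


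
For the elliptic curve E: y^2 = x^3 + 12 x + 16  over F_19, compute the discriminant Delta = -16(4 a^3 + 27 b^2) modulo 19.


4 a^3 + 27 b^2 = 4*12^3 + 27*16^2 = 6912 + 6912 = 13824
Delta = -16 * (13824) = -221184
Delta mod 19 = 14

Delta = 14 (mod 19)


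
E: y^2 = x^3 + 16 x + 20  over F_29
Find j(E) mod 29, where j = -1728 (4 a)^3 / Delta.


Delta = -16(4 a^3 + 27 b^2) mod 29 = 27
-1728 * (4 a)^3 = -1728 * (4*16)^3 mod 29 = 11
j = 11 * 27^(-1) mod 29 = 9

j = 9 (mod 29)


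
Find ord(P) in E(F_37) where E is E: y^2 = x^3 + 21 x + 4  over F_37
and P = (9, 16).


Compute successive multiples of P until we hit O:
  1P = (9, 16)
  2P = (20, 32)
  3P = (4, 35)
  4P = (34, 5)
  5P = (10, 17)
  6P = (19, 11)
  7P = (0, 35)
  8P = (32, 12)
  ... (continuing to 38P)
  38P = O

ord(P) = 38


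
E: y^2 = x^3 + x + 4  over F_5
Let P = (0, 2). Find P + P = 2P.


Doubling: s = (3 x1^2 + a) / (2 y1)
s = (3*0^2 + 1) / (2*2) mod 5 = 4
x3 = s^2 - 2 x1 mod 5 = 4^2 - 2*0 = 1
y3 = s (x1 - x3) - y1 mod 5 = 4 * (0 - 1) - 2 = 4

2P = (1, 4)


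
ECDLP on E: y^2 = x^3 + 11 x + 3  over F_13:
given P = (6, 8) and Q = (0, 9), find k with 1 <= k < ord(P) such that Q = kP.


Enumerate multiples of P until we hit Q = (0, 9):
  1P = (6, 8)
  2P = (0, 9)
Match found at i = 2.

k = 2
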